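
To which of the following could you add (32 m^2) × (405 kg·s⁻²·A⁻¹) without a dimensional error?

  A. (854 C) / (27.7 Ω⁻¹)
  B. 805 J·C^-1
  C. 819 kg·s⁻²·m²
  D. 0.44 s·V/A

Reference: [m²] · [kg·s⁻²·A⁻¹] = kg·m²·s⁻²·A⁻¹.
Each option:
  A. [s·A] / [kg⁻¹·m⁻²·s³·A²] = kg·m²·s⁻²·A⁻¹  ← same
  B. J·C⁻¹ = N·m·(s·A)⁻¹ = kg·m²·s⁻³·A⁻¹
  C. kg·m²·s⁻²
  D. V·s·A⁻¹ = J·C⁻¹·s·A⁻¹ = kg·m²·s⁻²·A⁻²
Only A. matches kg·m²·s⁻²·A⁻¹.

A.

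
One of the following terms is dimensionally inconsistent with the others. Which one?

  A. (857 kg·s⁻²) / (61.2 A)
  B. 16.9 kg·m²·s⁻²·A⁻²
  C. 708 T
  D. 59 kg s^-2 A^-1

B.

Dimensions:
  A. [kg·s⁻²] / [A] = kg·s⁻²·A⁻¹
  B. kg·m²·s⁻²·A⁻²
  C. T = Wb·m⁻² = kg·s⁻²·A⁻¹
  D. kg·s⁻²·A⁻¹
All reduce to kg·s⁻²·A⁻¹ except B., which is kg·m²·s⁻²·A⁻².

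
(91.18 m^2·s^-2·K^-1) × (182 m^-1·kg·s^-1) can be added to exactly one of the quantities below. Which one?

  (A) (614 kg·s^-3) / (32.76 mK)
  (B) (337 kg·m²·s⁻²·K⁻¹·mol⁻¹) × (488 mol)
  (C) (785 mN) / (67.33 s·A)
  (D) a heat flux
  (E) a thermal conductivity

Reference: [m²·s⁻²·K⁻¹] · [kg·m⁻¹·s⁻¹] = kg·m·s⁻³·K⁻¹.
Each option:
  (A) [kg·s⁻³] / [K] = kg·s⁻³·K⁻¹
  (B) [kg·m²·s⁻²·K⁻¹·mol⁻¹] · [mol] = kg·m²·s⁻²·K⁻¹
  (C) [kg·m·s⁻²] / [s·A] = kg·m·s⁻³·A⁻¹
  (D) [heat flux] = kg·s⁻³
  (E) [thermal conductivity] = kg·m·s⁻³·K⁻¹  ← same
Only (E) matches kg·m·s⁻³·K⁻¹.

(E)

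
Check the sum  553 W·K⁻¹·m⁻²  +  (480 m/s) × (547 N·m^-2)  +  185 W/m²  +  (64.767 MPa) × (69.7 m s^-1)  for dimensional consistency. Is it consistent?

No

In SI base units:
  553 W·K⁻¹·m⁻²:  W·m⁻²·K⁻¹ = J·s⁻¹·m⁻²·K⁻¹ = kg·s⁻³·K⁻¹
  (480 m/s) × (547 N·m^-2):  [m·s⁻¹] · [kg·m⁻¹·s⁻²] = kg·s⁻³
  185 W/m²:  W·m⁻² = J·s⁻¹·m⁻² = kg·s⁻³
  (64.767 MPa) × (69.7 m s^-1):  [kg·m⁻¹·s⁻²] · [m·s⁻¹] = kg·s⁻³
The terms do not share a single dimension (kg·s⁻³ vs kg·s⁻³·K⁻¹).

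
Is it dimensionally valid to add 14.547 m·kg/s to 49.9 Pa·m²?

Dimensions:
  14.547 m·kg/s:  kg·m·s⁻¹
  49.9 Pa·m²:  Pa·m² = N·m⁻²·m² = kg·m·s⁻²
kg·m·s⁻¹ ≠ kg·m·s⁻², so they cannot be added.

No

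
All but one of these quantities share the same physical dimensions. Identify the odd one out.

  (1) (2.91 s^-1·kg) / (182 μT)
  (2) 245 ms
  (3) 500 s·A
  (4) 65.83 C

In SI base units:
  (1) [kg·s⁻¹] / [kg·s⁻²·A⁻¹] = s·A
  (2) s
  (3) A·s = s·A
  (4) C = s·A
All reduce to s·A except (2), which is s.

(2)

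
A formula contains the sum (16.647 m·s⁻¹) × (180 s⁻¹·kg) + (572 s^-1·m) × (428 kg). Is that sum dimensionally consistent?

No

Expand each in SI base units:
  (16.647 m·s⁻¹) × (180 s⁻¹·kg):  [m·s⁻¹] · [kg·s⁻¹] = kg·m·s⁻²
  (572 s^-1·m) × (428 kg):  [m·s⁻¹] · [kg] = kg·m·s⁻¹
kg·m·s⁻² ≠ kg·m·s⁻¹, so they cannot be added.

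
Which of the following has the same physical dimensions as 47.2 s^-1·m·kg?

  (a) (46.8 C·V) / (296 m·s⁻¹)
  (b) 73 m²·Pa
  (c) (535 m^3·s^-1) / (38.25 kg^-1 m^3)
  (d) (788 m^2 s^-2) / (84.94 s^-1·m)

Reference: kg·m·s⁻¹.
Each option:
  (a) [kg·m²·s⁻²] / [m·s⁻¹] = kg·m·s⁻¹  ← same
  (b) Pa·m² = N·m⁻²·m² = kg·m·s⁻²
  (c) [m³·s⁻¹] / [kg⁻¹·m³] = kg·s⁻¹
  (d) [m²·s⁻²] / [m·s⁻¹] = m·s⁻¹
Only (a) matches kg·m·s⁻¹.

(a)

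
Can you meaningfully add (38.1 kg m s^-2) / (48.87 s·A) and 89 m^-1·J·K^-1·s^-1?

No

Expand each in SI base units:
  (38.1 kg m s^-2) / (48.87 s·A):  [kg·m·s⁻²] / [s·A] = kg·m·s⁻³·A⁻¹
  89 m^-1·J·K^-1·s^-1:  J·s⁻¹·m⁻¹·K⁻¹ = N·m·s⁻¹·m⁻¹·K⁻¹ = kg·m·s⁻³·K⁻¹
kg·m·s⁻³·A⁻¹ ≠ kg·m·s⁻³·K⁻¹, so they cannot be added.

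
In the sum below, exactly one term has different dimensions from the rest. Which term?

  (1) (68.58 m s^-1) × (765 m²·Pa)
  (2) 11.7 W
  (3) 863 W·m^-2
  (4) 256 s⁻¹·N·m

Dimensions:
  (1) [m·s⁻¹] · [kg·m·s⁻²] = kg·m²·s⁻³
  (2) W = J·s⁻¹ = kg·m²·s⁻³
  (3) W·m⁻² = J·s⁻¹·m⁻² = kg·s⁻³
  (4) N·m·s⁻¹ = kg·m·s⁻²·m·s⁻¹ = kg·m²·s⁻³
All reduce to kg·m²·s⁻³ except (3), which is kg·s⁻³.

(3)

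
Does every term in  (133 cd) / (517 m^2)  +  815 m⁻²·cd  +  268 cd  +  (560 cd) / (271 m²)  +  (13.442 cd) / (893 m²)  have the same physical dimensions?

Reduce each to base SI dimensions:
  (133 cd) / (517 m^2):  [cd] / [m²] = m⁻²·cd
  815 m⁻²·cd:  cd·m⁻² = m⁻²·cd
  268 cd:  cd
  (560 cd) / (271 m²):  [cd] / [m²] = m⁻²·cd
  (13.442 cd) / (893 m²):  [cd] / [m²] = m⁻²·cd
The terms do not share a single dimension (cd vs m⁻²·cd).

No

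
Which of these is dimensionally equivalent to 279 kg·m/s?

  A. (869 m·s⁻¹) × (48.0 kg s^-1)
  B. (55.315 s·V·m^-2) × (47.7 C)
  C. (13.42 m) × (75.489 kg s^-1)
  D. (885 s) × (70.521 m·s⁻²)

Reference: kg·m·s⁻¹.
Each option:
  A. [m·s⁻¹] · [kg·s⁻¹] = kg·m·s⁻²
  B. [kg·s⁻²·A⁻¹] · [s·A] = kg·s⁻¹
  C. [m] · [kg·s⁻¹] = kg·m·s⁻¹  ← same
  D. [s] · [m·s⁻²] = m·s⁻¹
Only C. matches kg·m·s⁻¹.

C.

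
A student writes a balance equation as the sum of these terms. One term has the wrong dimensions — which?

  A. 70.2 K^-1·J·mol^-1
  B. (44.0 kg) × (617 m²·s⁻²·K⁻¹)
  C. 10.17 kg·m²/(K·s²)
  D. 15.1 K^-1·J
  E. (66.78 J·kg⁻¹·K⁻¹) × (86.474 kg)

Dimensions:
  A. J·mol⁻¹·K⁻¹ = N·m·mol⁻¹·K⁻¹ = kg·m²·s⁻²·K⁻¹·mol⁻¹
  B. [kg] · [m²·s⁻²·K⁻¹] = kg·m²·s⁻²·K⁻¹
  C. kg·m²·s⁻²·K⁻¹
  D. J·K⁻¹ = N·m·K⁻¹ = kg·m²·s⁻²·K⁻¹
  E. [m²·s⁻²·K⁻¹] · [kg] = kg·m²·s⁻²·K⁻¹
All reduce to kg·m²·s⁻²·K⁻¹ except A., which is kg·m²·s⁻²·K⁻¹·mol⁻¹.

A.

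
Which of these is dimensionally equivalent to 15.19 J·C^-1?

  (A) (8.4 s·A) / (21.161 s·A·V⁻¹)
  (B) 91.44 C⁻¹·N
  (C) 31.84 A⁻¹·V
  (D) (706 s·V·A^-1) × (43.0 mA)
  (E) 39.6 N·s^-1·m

Reference: J·C⁻¹ = N·m·(s·A)⁻¹ = kg·m²·s⁻³·A⁻¹.
Each option:
  (A) [s·A] / [kg⁻¹·m⁻²·s⁴·A²] = kg·m²·s⁻³·A⁻¹  ← same
  (B) N·C⁻¹ = kg·m·s⁻²·(s·A)⁻¹ = kg·m·s⁻³·A⁻¹
  (C) V·A⁻¹ = J·C⁻¹·A⁻¹ = kg·m²·s⁻³·A⁻²
  (D) [kg·m²·s⁻²·A⁻²] · [A] = kg·m²·s⁻²·A⁻¹
  (E) N·m·s⁻¹ = kg·m·s⁻²·m·s⁻¹ = kg·m²·s⁻³
Only (A) matches kg·m²·s⁻³·A⁻¹.

(A)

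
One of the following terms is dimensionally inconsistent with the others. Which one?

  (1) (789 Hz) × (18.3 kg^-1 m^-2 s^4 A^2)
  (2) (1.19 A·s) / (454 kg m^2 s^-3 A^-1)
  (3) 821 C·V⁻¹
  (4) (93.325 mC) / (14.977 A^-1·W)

(1)

Work out the base dimensions of each:
  (1) [s⁻¹] · [kg⁻¹·m⁻²·s⁴·A²] = kg⁻¹·m⁻²·s³·A²
  (2) [s·A] / [kg·m²·s⁻³·A⁻¹] = kg⁻¹·m⁻²·s⁴·A²
  (3) C·V⁻¹ = s·A·(J·C⁻¹)⁻¹ = kg⁻¹·m⁻²·s⁴·A²
  (4) [s·A] / [kg·m²·s⁻³·A⁻¹] = kg⁻¹·m⁻²·s⁴·A²
All reduce to kg⁻¹·m⁻²·s⁴·A² except (1), which is kg⁻¹·m⁻²·s³·A².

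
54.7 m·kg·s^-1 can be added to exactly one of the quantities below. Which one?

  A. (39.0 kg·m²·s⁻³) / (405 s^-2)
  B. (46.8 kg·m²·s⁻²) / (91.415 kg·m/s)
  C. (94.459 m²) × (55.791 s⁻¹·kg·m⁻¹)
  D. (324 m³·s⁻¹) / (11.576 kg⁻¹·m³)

Reference: kg·m·s⁻¹.
Each option:
  A. [kg·m²·s⁻³] / [s⁻²] = kg·m²·s⁻¹
  B. [kg·m²·s⁻²] / [kg·m·s⁻¹] = m·s⁻¹
  C. [m²] · [kg·m⁻¹·s⁻¹] = kg·m·s⁻¹  ← same
  D. [m³·s⁻¹] / [kg⁻¹·m³] = kg·s⁻¹
Only C. matches kg·m·s⁻¹.

C.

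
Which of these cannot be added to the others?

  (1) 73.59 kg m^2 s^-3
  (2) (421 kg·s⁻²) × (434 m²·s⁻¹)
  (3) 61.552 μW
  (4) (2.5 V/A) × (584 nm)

In SI base units:
  (1) kg·m²·s⁻³
  (2) [kg·s⁻²] · [m²·s⁻¹] = kg·m²·s⁻³
  (3) W = J·s⁻¹ = kg·m²·s⁻³
  (4) [kg·m²·s⁻³·A⁻²] · [m] = kg·m³·s⁻³·A⁻²
All reduce to kg·m²·s⁻³ except (4), which is kg·m³·s⁻³·A⁻².

(4)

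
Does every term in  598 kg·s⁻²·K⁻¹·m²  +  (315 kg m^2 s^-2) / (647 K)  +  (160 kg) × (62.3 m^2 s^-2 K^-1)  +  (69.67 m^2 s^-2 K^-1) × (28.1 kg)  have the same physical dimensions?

Reduce each to base SI dimensions:
  598 kg·s⁻²·K⁻¹·m²:  kg·m²·s⁻²·K⁻¹
  (315 kg m^2 s^-2) / (647 K):  [kg·m²·s⁻²] / [K] = kg·m²·s⁻²·K⁻¹
  (160 kg) × (62.3 m^2 s^-2 K^-1):  [kg] · [m²·s⁻²·K⁻¹] = kg·m²·s⁻²·K⁻¹
  (69.67 m^2 s^-2 K^-1) × (28.1 kg):  [m²·s⁻²·K⁻¹] · [kg] = kg·m²·s⁻²·K⁻¹
Every term reduces to kg·m²·s⁻²·K⁻¹.

Yes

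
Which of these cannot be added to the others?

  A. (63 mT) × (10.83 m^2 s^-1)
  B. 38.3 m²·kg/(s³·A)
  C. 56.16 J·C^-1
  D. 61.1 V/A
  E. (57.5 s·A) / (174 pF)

D.

In SI base units:
  A. [kg·s⁻²·A⁻¹] · [m²·s⁻¹] = kg·m²·s⁻³·A⁻¹
  B. kg·m²·s⁻³·A⁻¹
  C. J·C⁻¹ = N·m·(s·A)⁻¹ = kg·m²·s⁻³·A⁻¹
  D. V·A⁻¹ = J·C⁻¹·A⁻¹ = kg·m²·s⁻³·A⁻²
  E. [s·A] / [kg⁻¹·m⁻²·s⁴·A²] = kg·m²·s⁻³·A⁻¹
All reduce to kg·m²·s⁻³·A⁻¹ except D., which is kg·m²·s⁻³·A⁻².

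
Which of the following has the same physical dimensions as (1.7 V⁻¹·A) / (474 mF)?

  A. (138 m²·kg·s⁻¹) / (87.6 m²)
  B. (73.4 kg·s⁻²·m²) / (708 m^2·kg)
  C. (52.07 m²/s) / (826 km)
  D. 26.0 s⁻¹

Reference: [kg⁻¹·m⁻²·s³·A²] / [kg⁻¹·m⁻²·s⁴·A²] = s⁻¹.
Each option:
  A. [kg·m²·s⁻¹] / [m²] = kg·s⁻¹
  B. [kg·m²·s⁻²] / [kg·m²] = s⁻²
  C. [m²·s⁻¹] / [m] = m·s⁻¹
  D. s⁻¹  ← same
Only D. matches s⁻¹.

D.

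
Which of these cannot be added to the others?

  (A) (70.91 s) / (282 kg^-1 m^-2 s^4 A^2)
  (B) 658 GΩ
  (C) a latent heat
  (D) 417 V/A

Reduce each to base SI dimensions:
  (A) [s] / [kg⁻¹·m⁻²·s⁴·A²] = kg·m²·s⁻³·A⁻²
  (B) Ω = V·A⁻¹ = kg·m²·s⁻³·A⁻²
  (C) [latent heat] = m²·s⁻²
  (D) V·A⁻¹ = J·C⁻¹·A⁻¹ = kg·m²·s⁻³·A⁻²
All reduce to kg·m²·s⁻³·A⁻² except (C), which is m²·s⁻².

(C)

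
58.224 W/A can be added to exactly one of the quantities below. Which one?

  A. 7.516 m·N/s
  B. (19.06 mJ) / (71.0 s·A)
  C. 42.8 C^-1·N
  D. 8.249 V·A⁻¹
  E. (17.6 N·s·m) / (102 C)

B.

Reference: W·A⁻¹ = J·s⁻¹·A⁻¹ = kg·m²·s⁻³·A⁻¹.
Each option:
  A. N·m·s⁻¹ = kg·m·s⁻²·m·s⁻¹ = kg·m²·s⁻³
  B. [kg·m²·s⁻²] / [s·A] = kg·m²·s⁻³·A⁻¹  ← same
  C. N·C⁻¹ = kg·m·s⁻²·(s·A)⁻¹ = kg·m·s⁻³·A⁻¹
  D. V·A⁻¹ = J·C⁻¹·A⁻¹ = kg·m²·s⁻³·A⁻²
  E. [kg·m²·s⁻¹] / [s·A] = kg·m²·s⁻²·A⁻¹
Only B. matches kg·m²·s⁻³·A⁻¹.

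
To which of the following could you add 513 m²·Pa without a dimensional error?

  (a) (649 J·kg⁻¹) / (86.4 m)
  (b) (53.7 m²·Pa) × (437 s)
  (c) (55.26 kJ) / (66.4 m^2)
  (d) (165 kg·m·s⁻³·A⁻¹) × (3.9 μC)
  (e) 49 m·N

Reference: Pa·m² = N·m⁻²·m² = kg·m·s⁻².
Each option:
  (a) [m²·s⁻²] / [m] = m·s⁻²
  (b) [kg·m·s⁻²] · [s] = kg·m·s⁻¹
  (c) [kg·m²·s⁻²] / [m²] = kg·s⁻²
  (d) [kg·m·s⁻³·A⁻¹] · [s·A] = kg·m·s⁻²  ← same
  (e) N·m = kg·m·s⁻²·m = kg·m²·s⁻²
Only (d) matches kg·m·s⁻².

(d)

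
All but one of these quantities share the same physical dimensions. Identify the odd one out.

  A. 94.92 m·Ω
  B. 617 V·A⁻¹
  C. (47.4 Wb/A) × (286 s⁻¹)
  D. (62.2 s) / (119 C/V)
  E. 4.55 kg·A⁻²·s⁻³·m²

A.

Reduce each to base SI dimensions:
  A. Ω·m = V·A⁻¹·m = kg·m³·s⁻³·A⁻²
  B. V·A⁻¹ = J·C⁻¹·A⁻¹ = kg·m²·s⁻³·A⁻²
  C. [kg·m²·s⁻²·A⁻²] · [s⁻¹] = kg·m²·s⁻³·A⁻²
  D. [s] / [kg⁻¹·m⁻²·s⁴·A²] = kg·m²·s⁻³·A⁻²
  E. kg·m²·s⁻³·A⁻²
All reduce to kg·m²·s⁻³·A⁻² except A., which is kg·m³·s⁻³·A⁻².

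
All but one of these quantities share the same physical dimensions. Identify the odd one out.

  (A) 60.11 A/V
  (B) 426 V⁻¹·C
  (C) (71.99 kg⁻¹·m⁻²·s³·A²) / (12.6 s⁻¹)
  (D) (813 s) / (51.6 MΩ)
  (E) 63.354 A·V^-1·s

(A)

Reduce each to base SI dimensions:
  (A) A·V⁻¹ = A·(J·C⁻¹)⁻¹ = kg⁻¹·m⁻²·s³·A²
  (B) C·V⁻¹ = s·A·(J·C⁻¹)⁻¹ = kg⁻¹·m⁻²·s⁴·A²
  (C) [kg⁻¹·m⁻²·s³·A²] / [s⁻¹] = kg⁻¹·m⁻²·s⁴·A²
  (D) [s] / [kg·m²·s⁻³·A⁻²] = kg⁻¹·m⁻²·s⁴·A²
  (E) A·s·V⁻¹ = A·s·(J·C⁻¹)⁻¹ = kg⁻¹·m⁻²·s⁴·A²
All reduce to kg⁻¹·m⁻²·s⁴·A² except (A), which is kg⁻¹·m⁻²·s³·A².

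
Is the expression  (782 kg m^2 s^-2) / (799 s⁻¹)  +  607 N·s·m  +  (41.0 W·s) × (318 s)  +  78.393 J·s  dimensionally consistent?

Yes

Expand each in SI base units:
  (782 kg m^2 s^-2) / (799 s⁻¹):  [kg·m²·s⁻²] / [s⁻¹] = kg·m²·s⁻¹
  607 N·s·m:  N·m·s = kg·m·s⁻²·m·s = kg·m²·s⁻¹
  (41.0 W·s) × (318 s):  [kg·m²·s⁻²] · [s] = kg·m²·s⁻¹
  78.393 J·s:  J·s = N·m·s = kg·m²·s⁻¹
Every term reduces to kg·m²·s⁻¹.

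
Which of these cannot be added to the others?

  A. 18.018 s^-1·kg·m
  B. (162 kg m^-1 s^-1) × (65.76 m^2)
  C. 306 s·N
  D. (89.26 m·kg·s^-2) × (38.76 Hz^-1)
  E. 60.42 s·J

E.

In SI base units:
  A. kg·m·s⁻¹
  B. [kg·m⁻¹·s⁻¹] · [m²] = kg·m·s⁻¹
  C. N·s = kg·m·s⁻²·s = kg·m·s⁻¹
  D. [kg·m·s⁻²] · [s] = kg·m·s⁻¹
  E. J·s = N·m·s = kg·m²·s⁻¹
All reduce to kg·m·s⁻¹ except E., which is kg·m²·s⁻¹.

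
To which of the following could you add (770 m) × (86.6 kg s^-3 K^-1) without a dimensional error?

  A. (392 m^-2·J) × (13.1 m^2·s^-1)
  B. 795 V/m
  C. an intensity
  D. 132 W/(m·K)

Reference: [m] · [kg·s⁻³·K⁻¹] = kg·m·s⁻³·K⁻¹.
Each option:
  A. [kg·s⁻²] · [m²·s⁻¹] = kg·m²·s⁻³
  B. V·m⁻¹ = J·C⁻¹·m⁻¹ = kg·m·s⁻³·A⁻¹
  C. [intensity] = kg·s⁻³
  D. W·m⁻¹·K⁻¹ = J·s⁻¹·m⁻¹·K⁻¹ = kg·m·s⁻³·K⁻¹  ← same
Only D. matches kg·m·s⁻³·K⁻¹.

D.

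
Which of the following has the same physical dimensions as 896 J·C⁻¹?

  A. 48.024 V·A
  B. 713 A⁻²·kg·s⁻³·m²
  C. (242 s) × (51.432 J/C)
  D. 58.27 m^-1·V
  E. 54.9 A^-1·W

Reference: J·C⁻¹ = N·m·(s·A)⁻¹ = kg·m²·s⁻³·A⁻¹.
Each option:
  A. V·A = J·C⁻¹·A = kg·m²·s⁻³
  B. kg·m²·s⁻³·A⁻²
  C. [s] · [kg·m²·s⁻³·A⁻¹] = kg·m²·s⁻²·A⁻¹
  D. V·m⁻¹ = J·C⁻¹·m⁻¹ = kg·m·s⁻³·A⁻¹
  E. W·A⁻¹ = J·s⁻¹·A⁻¹ = kg·m²·s⁻³·A⁻¹  ← same
Only E. matches kg·m²·s⁻³·A⁻¹.

E.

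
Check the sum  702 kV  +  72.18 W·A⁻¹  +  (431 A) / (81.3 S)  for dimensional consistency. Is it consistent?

Yes

Work out the base dimensions of each:
  702 kV:  V = J·C⁻¹ = kg·m²·s⁻³·A⁻¹
  72.18 W·A⁻¹:  W·A⁻¹ = J·s⁻¹·A⁻¹ = kg·m²·s⁻³·A⁻¹
  (431 A) / (81.3 S):  [A] / [kg⁻¹·m⁻²·s³·A²] = kg·m²·s⁻³·A⁻¹
Every term reduces to kg·m²·s⁻³·A⁻¹.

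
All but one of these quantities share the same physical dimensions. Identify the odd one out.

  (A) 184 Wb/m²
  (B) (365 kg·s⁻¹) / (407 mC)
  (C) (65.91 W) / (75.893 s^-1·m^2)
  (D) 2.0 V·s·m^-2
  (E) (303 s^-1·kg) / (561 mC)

Reduce each to base SI dimensions:
  (A) Wb·m⁻² = V·s·m⁻² = kg·s⁻²·A⁻¹
  (B) [kg·s⁻¹] / [s·A] = kg·s⁻²·A⁻¹
  (C) [kg·m²·s⁻³] / [m²·s⁻¹] = kg·s⁻²
  (D) V·s·m⁻² = J·C⁻¹·s·m⁻² = kg·s⁻²·A⁻¹
  (E) [kg·s⁻¹] / [s·A] = kg·s⁻²·A⁻¹
All reduce to kg·s⁻²·A⁻¹ except (C), which is kg·s⁻².

(C)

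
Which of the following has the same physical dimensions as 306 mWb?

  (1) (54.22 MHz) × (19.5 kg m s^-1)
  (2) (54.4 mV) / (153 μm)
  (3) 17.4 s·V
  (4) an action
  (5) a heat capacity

(3)

Reference: Wb = V·s = kg·m²·s⁻²·A⁻¹.
Each option:
  (1) [s⁻¹] · [kg·m·s⁻¹] = kg·m·s⁻²
  (2) [kg·m²·s⁻³·A⁻¹] / [m] = kg·m·s⁻³·A⁻¹
  (3) V·s = J·C⁻¹·s = kg·m²·s⁻²·A⁻¹  ← same
  (4) [action] = kg·m²·s⁻¹
  (5) [heat capacity] = kg·m²·s⁻²·K⁻¹
Only (3) matches kg·m²·s⁻²·A⁻¹.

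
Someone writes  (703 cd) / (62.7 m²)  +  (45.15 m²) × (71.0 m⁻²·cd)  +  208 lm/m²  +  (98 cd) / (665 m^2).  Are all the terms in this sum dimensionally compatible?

No

Reduce each to base SI dimensions:
  (703 cd) / (62.7 m²):  [cd] / [m²] = m⁻²·cd
  (45.15 m²) × (71.0 m⁻²·cd):  [m²] · [m⁻²·cd] = cd
  208 lm/m²:  lm·m⁻² = cd·m⁻² = m⁻²·cd
  (98 cd) / (665 m^2):  [cd] / [m²] = m⁻²·cd
The terms do not share a single dimension (cd vs m⁻²·cd).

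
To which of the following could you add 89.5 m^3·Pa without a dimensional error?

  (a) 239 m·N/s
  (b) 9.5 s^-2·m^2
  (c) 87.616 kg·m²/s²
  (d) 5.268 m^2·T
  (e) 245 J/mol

(c)

Reference: Pa·m³ = N·m⁻²·m³ = kg·m²·s⁻².
Each option:
  (a) N·m·s⁻¹ = kg·m·s⁻²·m·s⁻¹ = kg·m²·s⁻³
  (b) m²·s⁻²
  (c) kg·m²·s⁻²  ← same
  (d) T·m² = Wb·m⁻²·m² = kg·m²·s⁻²·A⁻¹
  (e) J·mol⁻¹ = N·m·mol⁻¹ = kg·m²·s⁻²·mol⁻¹
Only (c) matches kg·m²·s⁻².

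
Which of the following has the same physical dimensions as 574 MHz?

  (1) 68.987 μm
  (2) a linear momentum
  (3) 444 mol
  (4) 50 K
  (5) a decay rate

(5)

Reference: Hz = s⁻¹.
Each option:
  (1) m
  (2) [linear momentum] = kg·m·s⁻¹
  (3) mol
  (4) K
  (5) [decay rate] = s⁻¹  ← same
Only (5) matches s⁻¹.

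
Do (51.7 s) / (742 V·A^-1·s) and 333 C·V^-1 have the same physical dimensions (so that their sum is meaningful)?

Expand each in SI base units:
  (51.7 s) / (742 V·A^-1·s):  [s] / [kg·m²·s⁻²·A⁻²] = kg⁻¹·m⁻²·s³·A²
  333 C·V^-1:  C·V⁻¹ = s·A·(J·C⁻¹)⁻¹ = kg⁻¹·m⁻²·s⁴·A²
kg⁻¹·m⁻²·s³·A² ≠ kg⁻¹·m⁻²·s⁴·A², so they cannot be added.

No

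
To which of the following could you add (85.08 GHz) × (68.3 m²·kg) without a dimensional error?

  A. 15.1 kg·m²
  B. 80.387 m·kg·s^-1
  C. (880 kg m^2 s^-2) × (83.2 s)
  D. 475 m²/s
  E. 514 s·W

Reference: [s⁻¹] · [kg·m²] = kg·m²·s⁻¹.
Each option:
  A. kg·m²
  B. kg·m·s⁻¹
  C. [kg·m²·s⁻²] · [s] = kg·m²·s⁻¹  ← same
  D. m²·s⁻¹
  E. W·s = J·s⁻¹·s = kg·m²·s⁻²
Only C. matches kg·m²·s⁻¹.

C.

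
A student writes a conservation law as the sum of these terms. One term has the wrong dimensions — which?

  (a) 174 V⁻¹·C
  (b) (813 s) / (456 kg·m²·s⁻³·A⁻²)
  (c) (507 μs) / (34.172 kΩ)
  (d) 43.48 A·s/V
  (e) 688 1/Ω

(e)

Reduce each to base SI dimensions:
  (a) C·V⁻¹ = s·A·(J·C⁻¹)⁻¹ = kg⁻¹·m⁻²·s⁴·A²
  (b) [s] / [kg·m²·s⁻³·A⁻²] = kg⁻¹·m⁻²·s⁴·A²
  (c) [s] / [kg·m²·s⁻³·A⁻²] = kg⁻¹·m⁻²·s⁴·A²
  (d) A·s·V⁻¹ = A·s·(J·C⁻¹)⁻¹ = kg⁻¹·m⁻²·s⁴·A²
  (e) Ω⁻¹ = (V·A⁻¹)⁻¹ = kg⁻¹·m⁻²·s³·A²
All reduce to kg⁻¹·m⁻²·s⁴·A² except (e), which is kg⁻¹·m⁻²·s³·A².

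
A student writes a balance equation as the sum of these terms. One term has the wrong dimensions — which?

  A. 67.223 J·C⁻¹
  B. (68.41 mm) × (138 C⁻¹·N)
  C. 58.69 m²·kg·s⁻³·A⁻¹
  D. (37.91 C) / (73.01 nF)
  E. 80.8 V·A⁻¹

E.

Work out the base dimensions of each:
  A. J·C⁻¹ = N·m·(s·A)⁻¹ = kg·m²·s⁻³·A⁻¹
  B. [m] · [kg·m·s⁻³·A⁻¹] = kg·m²·s⁻³·A⁻¹
  C. kg·m²·s⁻³·A⁻¹
  D. [s·A] / [kg⁻¹·m⁻²·s⁴·A²] = kg·m²·s⁻³·A⁻¹
  E. V·A⁻¹ = J·C⁻¹·A⁻¹ = kg·m²·s⁻³·A⁻²
All reduce to kg·m²·s⁻³·A⁻¹ except E., which is kg·m²·s⁻³·A⁻².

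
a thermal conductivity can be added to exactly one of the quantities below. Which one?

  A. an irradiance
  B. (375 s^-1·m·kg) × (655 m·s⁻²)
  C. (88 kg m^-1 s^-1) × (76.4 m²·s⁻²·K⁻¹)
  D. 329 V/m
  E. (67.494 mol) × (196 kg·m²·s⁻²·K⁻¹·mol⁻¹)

C.

Reference: [thermal conductivity] = kg·m·s⁻³·K⁻¹.
Each option:
  A. [irradiance] = kg·s⁻³
  B. [kg·m·s⁻¹] · [m·s⁻²] = kg·m²·s⁻³
  C. [kg·m⁻¹·s⁻¹] · [m²·s⁻²·K⁻¹] = kg·m·s⁻³·K⁻¹  ← same
  D. V·m⁻¹ = J·C⁻¹·m⁻¹ = kg·m·s⁻³·A⁻¹
  E. [mol] · [kg·m²·s⁻²·K⁻¹·mol⁻¹] = kg·m²·s⁻²·K⁻¹
Only C. matches kg·m·s⁻³·K⁻¹.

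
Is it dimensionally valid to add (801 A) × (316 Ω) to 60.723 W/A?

Work out the base dimensions of each:
  (801 A) × (316 Ω):  [A] · [kg·m²·s⁻³·A⁻²] = kg·m²·s⁻³·A⁻¹
  60.723 W/A:  W·A⁻¹ = J·s⁻¹·A⁻¹ = kg·m²·s⁻³·A⁻¹
Both are kg·m²·s⁻³·A⁻¹, so they have the same dimensions and can be added.

Yes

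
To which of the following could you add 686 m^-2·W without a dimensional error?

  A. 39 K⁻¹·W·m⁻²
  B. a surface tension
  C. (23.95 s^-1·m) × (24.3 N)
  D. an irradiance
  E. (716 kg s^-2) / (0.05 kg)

D.

Reference: W·m⁻² = J·s⁻¹·m⁻² = kg·s⁻³.
Each option:
  A. W·m⁻²·K⁻¹ = J·s⁻¹·m⁻²·K⁻¹ = kg·s⁻³·K⁻¹
  B. [surface tension] = kg·s⁻²
  C. [m·s⁻¹] · [kg·m·s⁻²] = kg·m²·s⁻³
  D. [irradiance] = kg·s⁻³  ← same
  E. [kg·s⁻²] / [kg] = s⁻²
Only D. matches kg·s⁻³.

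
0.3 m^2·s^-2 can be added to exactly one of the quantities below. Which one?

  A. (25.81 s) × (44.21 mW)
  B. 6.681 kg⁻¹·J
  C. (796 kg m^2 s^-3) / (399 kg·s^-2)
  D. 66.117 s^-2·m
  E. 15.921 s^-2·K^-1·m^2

B.

Reference: m²·s⁻².
Each option:
  A. [s] · [kg·m²·s⁻³] = kg·m²·s⁻²
  B. J·kg⁻¹ = N·m·kg⁻¹ = m²·s⁻²  ← same
  C. [kg·m²·s⁻³] / [kg·s⁻²] = m²·s⁻¹
  D. m·s⁻²
  E. m²·s⁻²·K⁻¹
Only B. matches m²·s⁻².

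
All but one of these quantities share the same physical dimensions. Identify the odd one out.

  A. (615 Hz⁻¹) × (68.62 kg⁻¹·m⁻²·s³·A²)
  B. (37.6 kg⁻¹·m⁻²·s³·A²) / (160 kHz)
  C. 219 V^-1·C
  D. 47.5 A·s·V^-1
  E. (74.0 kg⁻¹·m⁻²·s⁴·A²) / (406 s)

Dimensions:
  A. [s] · [kg⁻¹·m⁻²·s³·A²] = kg⁻¹·m⁻²·s⁴·A²
  B. [kg⁻¹·m⁻²·s³·A²] / [s⁻¹] = kg⁻¹·m⁻²·s⁴·A²
  C. C·V⁻¹ = s·A·(J·C⁻¹)⁻¹ = kg⁻¹·m⁻²·s⁴·A²
  D. A·s·V⁻¹ = A·s·(J·C⁻¹)⁻¹ = kg⁻¹·m⁻²·s⁴·A²
  E. [kg⁻¹·m⁻²·s⁴·A²] / [s] = kg⁻¹·m⁻²·s³·A²
All reduce to kg⁻¹·m⁻²·s⁴·A² except E., which is kg⁻¹·m⁻²·s³·A².

E.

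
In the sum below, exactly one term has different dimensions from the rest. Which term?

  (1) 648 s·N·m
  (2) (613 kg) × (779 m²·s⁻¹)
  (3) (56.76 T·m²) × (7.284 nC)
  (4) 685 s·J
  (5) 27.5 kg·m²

In SI base units:
  (1) N·m·s = kg·m·s⁻²·m·s = kg·m²·s⁻¹
  (2) [kg] · [m²·s⁻¹] = kg·m²·s⁻¹
  (3) [kg·m²·s⁻²·A⁻¹] · [s·A] = kg·m²·s⁻¹
  (4) J·s = N·m·s = kg·m²·s⁻¹
  (5) kg·m²
All reduce to kg·m²·s⁻¹ except (5), which is kg·m².

(5)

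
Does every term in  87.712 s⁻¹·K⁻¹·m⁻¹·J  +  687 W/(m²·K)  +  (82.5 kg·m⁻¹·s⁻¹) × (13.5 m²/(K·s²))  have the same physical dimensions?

In SI base units:
  87.712 s⁻¹·K⁻¹·m⁻¹·J:  J·s⁻¹·m⁻¹·K⁻¹ = N·m·s⁻¹·m⁻¹·K⁻¹ = kg·m·s⁻³·K⁻¹
  687 W/(m²·K):  W·m⁻²·K⁻¹ = J·s⁻¹·m⁻²·K⁻¹ = kg·s⁻³·K⁻¹
  (82.5 kg·m⁻¹·s⁻¹) × (13.5 m²/(K·s²)):  [kg·m⁻¹·s⁻¹] · [m²·s⁻²·K⁻¹] = kg·m·s⁻³·K⁻¹
The terms do not share a single dimension (kg·m·s⁻³·K⁻¹ vs kg·s⁻³·K⁻¹).

No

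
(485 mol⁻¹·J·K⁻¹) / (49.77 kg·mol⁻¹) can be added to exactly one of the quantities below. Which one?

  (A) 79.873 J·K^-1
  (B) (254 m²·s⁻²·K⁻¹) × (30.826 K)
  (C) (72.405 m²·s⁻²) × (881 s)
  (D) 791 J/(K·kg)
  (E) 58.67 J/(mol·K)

(D)

Reference: [kg·m²·s⁻²·K⁻¹·mol⁻¹] / [kg·mol⁻¹] = m²·s⁻²·K⁻¹.
Each option:
  (A) J·K⁻¹ = N·m·K⁻¹ = kg·m²·s⁻²·K⁻¹
  (B) [m²·s⁻²·K⁻¹] · [K] = m²·s⁻²
  (C) [m²·s⁻²] · [s] = m²·s⁻¹
  (D) J·kg⁻¹·K⁻¹ = N·m·kg⁻¹·K⁻¹ = m²·s⁻²·K⁻¹  ← same
  (E) J·mol⁻¹·K⁻¹ = N·m·mol⁻¹·K⁻¹ = kg·m²·s⁻²·K⁻¹·mol⁻¹
Only (D) matches m²·s⁻²·K⁻¹.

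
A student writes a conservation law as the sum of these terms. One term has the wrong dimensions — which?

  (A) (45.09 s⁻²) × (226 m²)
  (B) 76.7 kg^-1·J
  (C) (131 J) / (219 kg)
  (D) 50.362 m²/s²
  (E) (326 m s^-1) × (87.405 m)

(E)

In SI base units:
  (A) [s⁻²] · [m²] = m²·s⁻²
  (B) J·kg⁻¹ = N·m·kg⁻¹ = m²·s⁻²
  (C) [kg·m²·s⁻²] / [kg] = m²·s⁻²
  (D) m²·s⁻²
  (E) [m·s⁻¹] · [m] = m²·s⁻¹
All reduce to m²·s⁻² except (E), which is m²·s⁻¹.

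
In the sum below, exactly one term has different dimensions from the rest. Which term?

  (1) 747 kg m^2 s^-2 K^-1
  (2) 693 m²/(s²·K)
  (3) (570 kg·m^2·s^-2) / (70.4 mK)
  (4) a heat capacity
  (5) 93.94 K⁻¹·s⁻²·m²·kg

Reduce each to base SI dimensions:
  (1) kg·m²·s⁻²·K⁻¹
  (2) m²·s⁻²·K⁻¹
  (3) [kg·m²·s⁻²] / [K] = kg·m²·s⁻²·K⁻¹
  (4) [heat capacity] = kg·m²·s⁻²·K⁻¹
  (5) kg·m²·s⁻²·K⁻¹
All reduce to kg·m²·s⁻²·K⁻¹ except (2), which is m²·s⁻²·K⁻¹.

(2)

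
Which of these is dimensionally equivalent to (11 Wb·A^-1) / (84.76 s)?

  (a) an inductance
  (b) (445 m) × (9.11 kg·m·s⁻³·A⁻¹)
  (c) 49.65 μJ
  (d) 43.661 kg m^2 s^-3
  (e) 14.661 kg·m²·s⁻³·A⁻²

(e)

Reference: [kg·m²·s⁻²·A⁻²] / [s] = kg·m²·s⁻³·A⁻².
Each option:
  (a) [inductance] = kg·m²·s⁻²·A⁻²
  (b) [m] · [kg·m·s⁻³·A⁻¹] = kg·m²·s⁻³·A⁻¹
  (c) J = N·m = kg·m²·s⁻²
  (d) kg·m²·s⁻³
  (e) kg·m²·s⁻³·A⁻²  ← same
Only (e) matches kg·m²·s⁻³·A⁻².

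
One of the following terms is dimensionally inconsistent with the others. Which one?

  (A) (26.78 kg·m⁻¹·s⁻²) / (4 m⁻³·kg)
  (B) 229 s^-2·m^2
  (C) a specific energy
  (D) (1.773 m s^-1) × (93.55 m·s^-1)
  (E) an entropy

(E)

Expand each in SI base units:
  (A) [kg·m⁻¹·s⁻²] / [kg·m⁻³] = m²·s⁻²
  (B) m²·s⁻²
  (C) [specific energy] = m²·s⁻²
  (D) [m·s⁻¹] · [m·s⁻¹] = m²·s⁻²
  (E) [entropy] = kg·m²·s⁻²·K⁻¹
All reduce to m²·s⁻² except (E), which is kg·m²·s⁻²·K⁻¹.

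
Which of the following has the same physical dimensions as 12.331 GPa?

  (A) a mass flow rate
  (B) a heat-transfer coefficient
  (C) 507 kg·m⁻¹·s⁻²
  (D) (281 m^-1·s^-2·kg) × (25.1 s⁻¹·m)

Reference: Pa = N·m⁻² = kg·m⁻¹·s⁻².
Each option:
  (A) [mass flow rate] = kg·s⁻¹
  (B) [heat-transfer coefficient] = kg·s⁻³·K⁻¹
  (C) kg·m⁻¹·s⁻²  ← same
  (D) [kg·m⁻¹·s⁻²] · [m·s⁻¹] = kg·s⁻³
Only (C) matches kg·m⁻¹·s⁻².

(C)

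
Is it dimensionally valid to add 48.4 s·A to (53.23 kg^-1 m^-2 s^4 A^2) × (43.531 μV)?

Reduce each to base SI dimensions:
  48.4 s·A:  A·s = s·A
  (53.23 kg^-1 m^-2 s^4 A^2) × (43.531 μV):  [kg⁻¹·m⁻²·s⁴·A²] · [kg·m²·s⁻³·A⁻¹] = s·A
Both are s·A, so they have the same dimensions and can be added.

Yes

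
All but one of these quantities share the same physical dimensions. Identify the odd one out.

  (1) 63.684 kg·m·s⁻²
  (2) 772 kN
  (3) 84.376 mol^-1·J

(3)

In SI base units:
  (1) kg·m·s⁻²
  (2) N = kg·m·s⁻²
  (3) J·mol⁻¹ = N·m·mol⁻¹ = kg·m²·s⁻²·mol⁻¹
All reduce to kg·m·s⁻² except (3), which is kg·m²·s⁻²·mol⁻¹.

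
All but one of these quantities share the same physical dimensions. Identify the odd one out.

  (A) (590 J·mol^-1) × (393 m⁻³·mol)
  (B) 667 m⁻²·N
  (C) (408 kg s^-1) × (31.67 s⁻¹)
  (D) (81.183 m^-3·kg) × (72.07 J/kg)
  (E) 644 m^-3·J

Dimensions:
  (A) [kg·m²·s⁻²·mol⁻¹] · [m⁻³·mol] = kg·m⁻¹·s⁻²
  (B) N·m⁻² = kg·m·s⁻²·m⁻² = kg·m⁻¹·s⁻²
  (C) [kg·s⁻¹] · [s⁻¹] = kg·s⁻²
  (D) [kg·m⁻³] · [m²·s⁻²] = kg·m⁻¹·s⁻²
  (E) J·m⁻³ = N·m·m⁻³ = kg·m⁻¹·s⁻²
All reduce to kg·m⁻¹·s⁻² except (C), which is kg·s⁻².

(C)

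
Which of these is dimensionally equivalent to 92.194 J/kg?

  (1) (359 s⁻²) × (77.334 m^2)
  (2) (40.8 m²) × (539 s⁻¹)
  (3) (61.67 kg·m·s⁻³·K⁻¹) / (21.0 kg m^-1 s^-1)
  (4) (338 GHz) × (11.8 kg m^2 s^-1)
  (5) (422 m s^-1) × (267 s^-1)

Reference: J·kg⁻¹ = N·m·kg⁻¹ = m²·s⁻².
Each option:
  (1) [s⁻²] · [m²] = m²·s⁻²  ← same
  (2) [m²] · [s⁻¹] = m²·s⁻¹
  (3) [kg·m·s⁻³·K⁻¹] / [kg·m⁻¹·s⁻¹] = m²·s⁻²·K⁻¹
  (4) [s⁻¹] · [kg·m²·s⁻¹] = kg·m²·s⁻²
  (5) [m·s⁻¹] · [s⁻¹] = m·s⁻²
Only (1) matches m²·s⁻².

(1)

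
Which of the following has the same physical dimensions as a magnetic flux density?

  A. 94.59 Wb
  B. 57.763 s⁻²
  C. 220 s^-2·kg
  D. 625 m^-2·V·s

D.

Reference: [magnetic flux density] = kg·s⁻²·A⁻¹.
Each option:
  A. Wb = V·s = kg·m²·s⁻²·A⁻¹
  B. s⁻²
  C. kg·s⁻²
  D. V·s·m⁻² = J·C⁻¹·s·m⁻² = kg·s⁻²·A⁻¹  ← same
Only D. matches kg·s⁻²·A⁻¹.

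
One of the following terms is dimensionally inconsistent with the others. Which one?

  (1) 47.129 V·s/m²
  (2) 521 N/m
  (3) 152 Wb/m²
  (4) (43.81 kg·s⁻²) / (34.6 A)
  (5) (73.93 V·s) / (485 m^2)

Dimensions:
  (1) V·s·m⁻² = J·C⁻¹·s·m⁻² = kg·s⁻²·A⁻¹
  (2) N·m⁻¹ = kg·m·s⁻²·m⁻¹ = kg·s⁻²
  (3) Wb·m⁻² = V·s·m⁻² = kg·s⁻²·A⁻¹
  (4) [kg·s⁻²] / [A] = kg·s⁻²·A⁻¹
  (5) [kg·m²·s⁻²·A⁻¹] / [m²] = kg·s⁻²·A⁻¹
All reduce to kg·s⁻²·A⁻¹ except (2), which is kg·s⁻².

(2)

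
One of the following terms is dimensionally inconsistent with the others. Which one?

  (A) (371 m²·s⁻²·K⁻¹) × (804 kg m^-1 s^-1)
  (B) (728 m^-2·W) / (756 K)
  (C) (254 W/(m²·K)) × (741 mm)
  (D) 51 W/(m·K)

Dimensions:
  (A) [m²·s⁻²·K⁻¹] · [kg·m⁻¹·s⁻¹] = kg·m·s⁻³·K⁻¹
  (B) [kg·s⁻³] / [K] = kg·s⁻³·K⁻¹
  (C) [kg·s⁻³·K⁻¹] · [m] = kg·m·s⁻³·K⁻¹
  (D) W·m⁻¹·K⁻¹ = J·s⁻¹·m⁻¹·K⁻¹ = kg·m·s⁻³·K⁻¹
All reduce to kg·m·s⁻³·K⁻¹ except (B), which is kg·s⁻³·K⁻¹.

(B)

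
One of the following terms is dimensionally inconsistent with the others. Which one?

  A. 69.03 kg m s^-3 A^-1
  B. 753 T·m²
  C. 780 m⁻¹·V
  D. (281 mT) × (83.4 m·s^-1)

B.

Dimensions:
  A. kg·m·s⁻³·A⁻¹
  B. T·m² = Wb·m⁻²·m² = kg·m²·s⁻²·A⁻¹
  C. V·m⁻¹ = J·C⁻¹·m⁻¹ = kg·m·s⁻³·A⁻¹
  D. [kg·s⁻²·A⁻¹] · [m·s⁻¹] = kg·m·s⁻³·A⁻¹
All reduce to kg·m·s⁻³·A⁻¹ except B., which is kg·m²·s⁻²·A⁻¹.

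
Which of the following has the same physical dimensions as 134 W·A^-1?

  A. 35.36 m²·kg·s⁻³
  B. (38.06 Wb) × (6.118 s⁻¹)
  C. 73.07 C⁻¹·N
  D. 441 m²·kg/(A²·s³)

Reference: W·A⁻¹ = J·s⁻¹·A⁻¹ = kg·m²·s⁻³·A⁻¹.
Each option:
  A. kg·m²·s⁻³
  B. [kg·m²·s⁻²·A⁻¹] · [s⁻¹] = kg·m²·s⁻³·A⁻¹  ← same
  C. N·C⁻¹ = kg·m·s⁻²·(s·A)⁻¹ = kg·m·s⁻³·A⁻¹
  D. kg·m²·s⁻³·A⁻²
Only B. matches kg·m²·s⁻³·A⁻¹.

B.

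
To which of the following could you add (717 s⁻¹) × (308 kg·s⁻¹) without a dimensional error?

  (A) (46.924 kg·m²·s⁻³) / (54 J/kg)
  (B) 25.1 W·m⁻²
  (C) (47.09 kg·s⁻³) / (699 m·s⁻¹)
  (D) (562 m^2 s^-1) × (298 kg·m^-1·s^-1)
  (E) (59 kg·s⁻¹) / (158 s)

Reference: [s⁻¹] · [kg·s⁻¹] = kg·s⁻².
Each option:
  (A) [kg·m²·s⁻³] / [m²·s⁻²] = kg·s⁻¹
  (B) W·m⁻² = J·s⁻¹·m⁻² = kg·s⁻³
  (C) [kg·s⁻³] / [m·s⁻¹] = kg·m⁻¹·s⁻²
  (D) [m²·s⁻¹] · [kg·m⁻¹·s⁻¹] = kg·m·s⁻²
  (E) [kg·s⁻¹] / [s] = kg·s⁻²  ← same
Only (E) matches kg·s⁻².

(E)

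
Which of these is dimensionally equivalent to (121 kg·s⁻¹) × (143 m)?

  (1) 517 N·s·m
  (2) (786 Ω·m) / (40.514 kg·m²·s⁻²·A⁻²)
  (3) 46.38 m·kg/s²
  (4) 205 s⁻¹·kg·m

Reference: [kg·s⁻¹] · [m] = kg·m·s⁻¹.
Each option:
  (1) N·m·s = kg·m·s⁻²·m·s = kg·m²·s⁻¹
  (2) [kg·m³·s⁻³·A⁻²] / [kg·m²·s⁻²·A⁻²] = m·s⁻¹
  (3) kg·m·s⁻²
  (4) kg·m·s⁻¹  ← same
Only (4) matches kg·m·s⁻¹.

(4)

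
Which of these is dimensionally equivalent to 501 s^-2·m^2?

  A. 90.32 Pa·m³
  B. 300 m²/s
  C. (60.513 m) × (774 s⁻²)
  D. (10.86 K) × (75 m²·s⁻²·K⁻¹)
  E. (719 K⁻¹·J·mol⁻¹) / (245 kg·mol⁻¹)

D.

Reference: m²·s⁻².
Each option:
  A. Pa·m³ = N·m⁻²·m³ = kg·m²·s⁻²
  B. m²·s⁻¹
  C. [m] · [s⁻²] = m·s⁻²
  D. [K] · [m²·s⁻²·K⁻¹] = m²·s⁻²  ← same
  E. [kg·m²·s⁻²·K⁻¹·mol⁻¹] / [kg·mol⁻¹] = m²·s⁻²·K⁻¹
Only D. matches m²·s⁻².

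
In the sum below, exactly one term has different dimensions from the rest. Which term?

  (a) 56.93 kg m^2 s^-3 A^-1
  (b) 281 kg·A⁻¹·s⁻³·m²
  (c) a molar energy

Dimensions:
  (a) kg·m²·s⁻³·A⁻¹
  (b) kg·m²·s⁻³·A⁻¹
  (c) [molar energy] = kg·m²·s⁻²·mol⁻¹
All reduce to kg·m²·s⁻³·A⁻¹ except (c), which is kg·m²·s⁻²·mol⁻¹.

(c)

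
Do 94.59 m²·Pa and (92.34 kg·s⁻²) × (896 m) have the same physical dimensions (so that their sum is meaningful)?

Reduce each to base SI dimensions:
  94.59 m²·Pa:  Pa·m² = N·m⁻²·m² = kg·m·s⁻²
  (92.34 kg·s⁻²) × (896 m):  [kg·s⁻²] · [m] = kg·m·s⁻²
Both are kg·m·s⁻², so they have the same dimensions and can be added.

Yes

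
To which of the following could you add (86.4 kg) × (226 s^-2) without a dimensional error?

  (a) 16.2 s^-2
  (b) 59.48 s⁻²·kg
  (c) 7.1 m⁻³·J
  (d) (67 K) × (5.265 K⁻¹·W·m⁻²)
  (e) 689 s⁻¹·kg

Reference: [kg] · [s⁻²] = kg·s⁻².
Each option:
  (a) s⁻²
  (b) kg·s⁻²  ← same
  (c) J·m⁻³ = N·m·m⁻³ = kg·m⁻¹·s⁻²
  (d) [K] · [kg·s⁻³·K⁻¹] = kg·s⁻³
  (e) kg·s⁻¹
Only (b) matches kg·s⁻².

(b)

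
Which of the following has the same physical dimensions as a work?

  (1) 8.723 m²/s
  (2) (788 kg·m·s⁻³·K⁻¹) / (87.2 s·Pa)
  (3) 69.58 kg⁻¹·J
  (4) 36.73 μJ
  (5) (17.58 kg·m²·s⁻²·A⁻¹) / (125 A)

(4)

Reference: [work] = kg·m²·s⁻².
Each option:
  (1) m²·s⁻¹
  (2) [kg·m·s⁻³·K⁻¹] / [kg·m⁻¹·s⁻¹] = m²·s⁻²·K⁻¹
  (3) J·kg⁻¹ = N·m·kg⁻¹ = m²·s⁻²
  (4) J = N·m = kg·m²·s⁻²  ← same
  (5) [kg·m²·s⁻²·A⁻¹] / [A] = kg·m²·s⁻²·A⁻²
Only (4) matches kg·m²·s⁻².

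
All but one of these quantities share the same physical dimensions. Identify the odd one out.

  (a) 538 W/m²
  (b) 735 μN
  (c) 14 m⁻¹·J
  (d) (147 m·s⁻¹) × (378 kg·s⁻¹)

(a)

Dimensions:
  (a) W·m⁻² = J·s⁻¹·m⁻² = kg·s⁻³
  (b) N = kg·m·s⁻²
  (c) J·m⁻¹ = N·m·m⁻¹ = kg·m·s⁻²
  (d) [m·s⁻¹] · [kg·s⁻¹] = kg·m·s⁻²
All reduce to kg·m·s⁻² except (a), which is kg·s⁻³.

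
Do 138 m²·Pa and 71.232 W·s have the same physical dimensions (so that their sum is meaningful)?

In SI base units:
  138 m²·Pa:  Pa·m² = N·m⁻²·m² = kg·m·s⁻²
  71.232 W·s:  W·s = J·s⁻¹·s = kg·m²·s⁻²
kg·m·s⁻² ≠ kg·m²·s⁻², so they cannot be added.

No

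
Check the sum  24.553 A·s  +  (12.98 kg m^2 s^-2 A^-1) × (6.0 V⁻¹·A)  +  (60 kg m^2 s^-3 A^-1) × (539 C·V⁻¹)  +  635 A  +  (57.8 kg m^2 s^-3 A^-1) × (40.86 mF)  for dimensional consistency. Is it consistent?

Reduce each to base SI dimensions:
  24.553 A·s:  A·s = s·A
  (12.98 kg m^2 s^-2 A^-1) × (6.0 V⁻¹·A):  [kg·m²·s⁻²·A⁻¹] · [kg⁻¹·m⁻²·s³·A²] = s·A
  (60 kg m^2 s^-3 A^-1) × (539 C·V⁻¹):  [kg·m²·s⁻³·A⁻¹] · [kg⁻¹·m⁻²·s⁴·A²] = s·A
  635 A:  A
  (57.8 kg m^2 s^-3 A^-1) × (40.86 mF):  [kg·m²·s⁻³·A⁻¹] · [kg⁻¹·m⁻²·s⁴·A²] = s·A
The terms do not share a single dimension (A vs s·A).

No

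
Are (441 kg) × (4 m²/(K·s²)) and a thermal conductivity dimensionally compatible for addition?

No

Reduce each to base SI dimensions:
  (441 kg) × (4 m²/(K·s²)):  [kg] · [m²·s⁻²·K⁻¹] = kg·m²·s⁻²·K⁻¹
  a thermal conductivity:  [thermal conductivity] = kg·m·s⁻³·K⁻¹
kg·m²·s⁻²·K⁻¹ ≠ kg·m·s⁻³·K⁻¹, so they cannot be added.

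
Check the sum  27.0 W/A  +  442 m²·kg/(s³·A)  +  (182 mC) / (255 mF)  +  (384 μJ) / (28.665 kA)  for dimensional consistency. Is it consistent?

Work out the base dimensions of each:
  27.0 W/A:  W·A⁻¹ = J·s⁻¹·A⁻¹ = kg·m²·s⁻³·A⁻¹
  442 m²·kg/(s³·A):  kg·m²·s⁻³·A⁻¹
  (182 mC) / (255 mF):  [s·A] / [kg⁻¹·m⁻²·s⁴·A²] = kg·m²·s⁻³·A⁻¹
  (384 μJ) / (28.665 kA):  [kg·m²·s⁻²] / [A] = kg·m²·s⁻²·A⁻¹
The terms do not share a single dimension (kg·m²·s⁻²·A⁻¹ vs kg·m²·s⁻³·A⁻¹).

No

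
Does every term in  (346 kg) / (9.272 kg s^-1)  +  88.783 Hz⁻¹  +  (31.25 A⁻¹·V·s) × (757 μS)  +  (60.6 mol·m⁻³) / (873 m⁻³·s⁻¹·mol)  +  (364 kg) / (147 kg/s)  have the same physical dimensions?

Yes

Reduce each to base SI dimensions:
  (346 kg) / (9.272 kg s^-1):  [kg] / [kg·s⁻¹] = s
  88.783 Hz⁻¹:  Hz⁻¹ = (s⁻¹)⁻¹ = s
  (31.25 A⁻¹·V·s) × (757 μS):  [kg·m²·s⁻²·A⁻²] · [kg⁻¹·m⁻²·s³·A²] = s
  (60.6 mol·m⁻³) / (873 m⁻³·s⁻¹·mol):  [m⁻³·mol] / [m⁻³·s⁻¹·mol] = s
  (364 kg) / (147 kg/s):  [kg] / [kg·s⁻¹] = s
Every term reduces to s.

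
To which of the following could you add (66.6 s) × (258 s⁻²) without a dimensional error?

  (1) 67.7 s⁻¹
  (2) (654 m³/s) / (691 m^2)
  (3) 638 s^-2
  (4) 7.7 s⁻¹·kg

Reference: [s] · [s⁻²] = s⁻¹.
Each option:
  (1) s⁻¹  ← same
  (2) [m³·s⁻¹] / [m²] = m·s⁻¹
  (3) s⁻²
  (4) kg·s⁻¹
Only (1) matches s⁻¹.

(1)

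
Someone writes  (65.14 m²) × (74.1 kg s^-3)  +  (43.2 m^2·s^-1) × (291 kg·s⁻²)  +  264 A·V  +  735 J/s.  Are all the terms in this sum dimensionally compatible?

Yes

In SI base units:
  (65.14 m²) × (74.1 kg s^-3):  [m²] · [kg·s⁻³] = kg·m²·s⁻³
  (43.2 m^2·s^-1) × (291 kg·s⁻²):  [m²·s⁻¹] · [kg·s⁻²] = kg·m²·s⁻³
  264 A·V:  V·A = J·C⁻¹·A = kg·m²·s⁻³
  735 J/s:  J·s⁻¹ = N·m·s⁻¹ = kg·m²·s⁻³
Every term reduces to kg·m²·s⁻³.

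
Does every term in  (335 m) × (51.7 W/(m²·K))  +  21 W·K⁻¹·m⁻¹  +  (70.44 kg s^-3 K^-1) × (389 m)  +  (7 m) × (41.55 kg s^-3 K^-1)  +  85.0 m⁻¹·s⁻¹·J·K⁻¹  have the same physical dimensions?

Yes

Reduce each to base SI dimensions:
  (335 m) × (51.7 W/(m²·K)):  [m] · [kg·s⁻³·K⁻¹] = kg·m·s⁻³·K⁻¹
  21 W·K⁻¹·m⁻¹:  W·m⁻¹·K⁻¹ = J·s⁻¹·m⁻¹·K⁻¹ = kg·m·s⁻³·K⁻¹
  (70.44 kg s^-3 K^-1) × (389 m):  [kg·s⁻³·K⁻¹] · [m] = kg·m·s⁻³·K⁻¹
  (7 m) × (41.55 kg s^-3 K^-1):  [m] · [kg·s⁻³·K⁻¹] = kg·m·s⁻³·K⁻¹
  85.0 m⁻¹·s⁻¹·J·K⁻¹:  J·s⁻¹·m⁻¹·K⁻¹ = N·m·s⁻¹·m⁻¹·K⁻¹ = kg·m·s⁻³·K⁻¹
Every term reduces to kg·m·s⁻³·K⁻¹.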